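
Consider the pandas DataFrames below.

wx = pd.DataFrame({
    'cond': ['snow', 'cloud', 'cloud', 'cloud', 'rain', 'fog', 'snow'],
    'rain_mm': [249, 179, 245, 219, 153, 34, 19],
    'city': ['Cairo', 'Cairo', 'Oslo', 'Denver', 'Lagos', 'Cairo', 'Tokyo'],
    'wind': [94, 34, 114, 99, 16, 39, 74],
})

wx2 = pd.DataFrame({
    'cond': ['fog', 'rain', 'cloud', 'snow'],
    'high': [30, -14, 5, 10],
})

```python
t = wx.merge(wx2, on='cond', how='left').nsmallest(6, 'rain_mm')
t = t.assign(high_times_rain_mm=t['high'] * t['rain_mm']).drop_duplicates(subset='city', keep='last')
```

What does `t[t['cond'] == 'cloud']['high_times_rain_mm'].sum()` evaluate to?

3215

merge on 'cond' (how='left') → 7 rows:
    cond  rain_mm    city  wind  high
0   snow      249   Cairo    94    10
1  cloud      179   Cairo    34     5
2  cloud      245    Oslo   114     5
3  cloud      219  Denver    99     5
4   rain      153   Lagos    16   -14
5    fog       34   Cairo    39    30
6   snow       19   Tokyo    74    10
take 6 rows with smallest rain_mm:
    cond  rain_mm    city  wind  high
6   snow       19   Tokyo    74    10
5    fog       34   Cairo    39    30
4   rain      153   Lagos    16   -14
1  cloud      179   Cairo    34     5
3  cloud      219  Denver    99     5
2  cloud      245    Oslo   114     5
add column high_times_rain_mm = t['high'] * t['rain_mm']:
    cond  rain_mm    city  wind  high  high_times_rain_mm
6   snow       19   Tokyo    74    10                 190
5    fog       34   Cairo    39    30                1020
4   rain      153   Lagos    16   -14               -2142
1  cloud      179   Cairo    34     5                 895
3  cloud      219  Denver    99     5                1095
2  cloud      245    Oslo   114     5                1225
drop duplicate city (keep=last):
    cond  rain_mm    city  wind  high  high_times_rain_mm
6   snow       19   Tokyo    74    10                 190
4   rain      153   Lagos    16   -14               -2142
1  cloud      179   Cairo    34     5                 895
3  cloud      219  Denver    99     5                1095
2  cloud      245    Oslo   114     5                1225
filter rows where cond == 'cloud':
    cond  rain_mm    city  wind  high  high_times_rain_mm
1  cloud      179   Cairo    34     5                 895
3  cloud      219  Denver    99     5                1095
2  cloud      245    Oslo   114     5                1225
The sum of column 'high_times_rain_mm' is 3215.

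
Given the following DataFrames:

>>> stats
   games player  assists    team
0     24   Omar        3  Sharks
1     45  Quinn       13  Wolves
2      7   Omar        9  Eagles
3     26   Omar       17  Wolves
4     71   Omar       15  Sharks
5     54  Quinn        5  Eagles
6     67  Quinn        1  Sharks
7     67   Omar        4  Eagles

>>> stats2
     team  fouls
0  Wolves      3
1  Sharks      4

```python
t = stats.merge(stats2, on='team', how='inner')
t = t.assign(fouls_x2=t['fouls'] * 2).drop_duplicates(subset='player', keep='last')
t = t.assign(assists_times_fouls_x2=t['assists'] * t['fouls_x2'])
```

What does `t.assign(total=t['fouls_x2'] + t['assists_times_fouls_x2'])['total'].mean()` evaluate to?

72.0

merge on 'team' (how='inner') → 5 rows:
   games player  assists    team  fouls
0     24   Omar        3  Sharks      4
1     45  Quinn       13  Wolves      3
2     26   Omar       17  Wolves      3
3     71   Omar       15  Sharks      4
4     67  Quinn        1  Sharks      4
add column fouls_x2 = t['fouls'] * 2:
   games player  assists    team  fouls  fouls_x2
0     24   Omar        3  Sharks      4         8
1     45  Quinn       13  Wolves      3         6
2     26   Omar       17  Wolves      3         6
3     71   Omar       15  Sharks      4         8
4     67  Quinn        1  Sharks      4         8
drop duplicate player (keep=last):
   games player  assists    team  fouls  fouls_x2
3     71   Omar       15  Sharks      4         8
4     67  Quinn        1  Sharks      4         8
add column assists_times_fouls_x2 = t['assists'] * t['fouls_x2']:
   games player  assists    team  fouls  fouls_x2  assists_times_fouls_x2
3     71   Omar       15  Sharks      4         8                     120
4     67  Quinn        1  Sharks      4         8                       8
add column total = t['fouls_x2'] + t['assists_times_fouls_x2']:
   games player  assists    team  fouls  fouls_x2  assists_times_fouls_x2  total
3     71   Omar       15  Sharks      4         8                     120    128
4     67  Quinn        1  Sharks      4         8                       8     16
The mean of column 'total' is 72.0.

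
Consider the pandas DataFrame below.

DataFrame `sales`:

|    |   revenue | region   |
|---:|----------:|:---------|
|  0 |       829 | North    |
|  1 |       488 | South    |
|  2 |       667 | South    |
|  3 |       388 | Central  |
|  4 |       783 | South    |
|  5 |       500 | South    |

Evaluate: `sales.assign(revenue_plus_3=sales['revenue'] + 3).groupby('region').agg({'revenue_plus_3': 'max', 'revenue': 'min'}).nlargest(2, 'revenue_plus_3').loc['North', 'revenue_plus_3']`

add column revenue_plus_3 = sales['revenue'] + 3:
   revenue   region  revenue_plus_3
0      829    North             832
1      488    South             491
2      667    South             670
3      388  Central             391
4      783    South             786
5      500    South             503
group by region: max(revenue_plus_3), min(revenue):
         revenue_plus_3  revenue
region                          
Central             391      388
North               832      829
South               786      488
take 2 rows with largest revenue_plus_3:
        revenue_plus_3  revenue
region                         
North              832      829
South              786      488
So loc['North', 'revenue_plus_3'] = 832.

832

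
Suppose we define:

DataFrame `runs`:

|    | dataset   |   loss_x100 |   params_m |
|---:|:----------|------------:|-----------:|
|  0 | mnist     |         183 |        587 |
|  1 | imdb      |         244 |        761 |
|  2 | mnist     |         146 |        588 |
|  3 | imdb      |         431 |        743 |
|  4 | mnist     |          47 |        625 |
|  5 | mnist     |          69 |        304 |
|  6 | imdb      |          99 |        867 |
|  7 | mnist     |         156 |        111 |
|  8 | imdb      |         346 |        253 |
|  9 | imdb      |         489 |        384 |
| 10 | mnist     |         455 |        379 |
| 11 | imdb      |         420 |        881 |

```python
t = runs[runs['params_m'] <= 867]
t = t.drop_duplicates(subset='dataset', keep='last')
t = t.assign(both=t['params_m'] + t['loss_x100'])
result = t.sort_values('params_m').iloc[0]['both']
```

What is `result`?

834

filter rows where params_m <= 867:
   dataset  loss_x100  params_m
0    mnist        183       587
1     imdb        244       761
2    mnist        146       588
3     imdb        431       743
4    mnist         47       625
5    mnist         69       304
6     imdb         99       867
7    mnist        156       111
8     imdb        346       253
9     imdb        489       384
10   mnist        455       379
drop duplicate dataset (keep=last):
   dataset  loss_x100  params_m
9     imdb        489       384
10   mnist        455       379
add column both = t['params_m'] + t['loss_x100']:
   dataset  loss_x100  params_m  both
9     imdb        489       384   873
10   mnist        455       379   834
sort by params_m:
   dataset  loss_x100  params_m  both
10   mnist        455       379   834
9     imdb        489       384   873
Hence 834.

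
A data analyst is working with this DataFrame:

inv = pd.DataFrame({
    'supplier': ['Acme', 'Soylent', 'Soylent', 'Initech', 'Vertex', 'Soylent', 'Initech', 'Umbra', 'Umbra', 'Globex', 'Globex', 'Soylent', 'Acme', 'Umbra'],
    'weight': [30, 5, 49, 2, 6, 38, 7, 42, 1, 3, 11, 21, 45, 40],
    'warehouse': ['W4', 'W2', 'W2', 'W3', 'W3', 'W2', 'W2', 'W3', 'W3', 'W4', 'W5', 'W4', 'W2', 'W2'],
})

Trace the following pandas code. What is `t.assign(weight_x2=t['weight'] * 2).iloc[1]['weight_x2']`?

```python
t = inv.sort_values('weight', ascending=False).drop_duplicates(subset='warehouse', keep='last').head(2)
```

10

sort by weight descending:
   supplier  weight warehouse
2   Soylent      49        W2
12     Acme      45        W2
7     Umbra      42        W3
13    Umbra      40        W2
5   Soylent      38        W2
0      Acme      30        W4
11  Soylent      21        W4
10   Globex      11        W5
6   Initech       7        W2
4    Vertex       6        W3
1   Soylent       5        W2
9    Globex       3        W4
3   Initech       2        W3
8     Umbra       1        W3
drop duplicate warehouse (keep=last):
   supplier  weight warehouse
10   Globex      11        W5
1   Soylent       5        W2
9    Globex       3        W4
8     Umbra       1        W3
take first 2 rows:
   supplier  weight warehouse
10   Globex      11        W5
1   Soylent       5        W2
add column weight_x2 = t['weight'] * 2:
   supplier  weight warehouse  weight_x2
10   Globex      11        W5         22
1   Soylent       5        W2         10
Hence 10.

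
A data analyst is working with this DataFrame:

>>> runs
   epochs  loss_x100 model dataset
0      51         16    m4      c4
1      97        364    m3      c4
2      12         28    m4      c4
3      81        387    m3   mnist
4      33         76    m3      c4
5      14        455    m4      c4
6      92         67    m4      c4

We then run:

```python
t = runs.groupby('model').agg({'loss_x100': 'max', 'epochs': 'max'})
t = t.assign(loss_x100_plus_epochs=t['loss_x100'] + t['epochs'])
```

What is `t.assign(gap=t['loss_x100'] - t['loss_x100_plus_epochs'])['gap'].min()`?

group by model: max(loss_x100), max(epochs):
       loss_x100  epochs
model                   
m3           387      97
m4           455      92
add column loss_x100_plus_epochs = t['loss_x100'] + t['epochs']:
       loss_x100  epochs  loss_x100_plus_epochs
model                                          
m3           387      97                    484
m4           455      92                    547
add column gap = t['loss_x100'] - t['loss_x100_plus_epochs']:
       loss_x100  epochs  loss_x100_plus_epochs  gap
model                                               
m3           387      97                    484  -97
m4           455      92                    547  -92

-97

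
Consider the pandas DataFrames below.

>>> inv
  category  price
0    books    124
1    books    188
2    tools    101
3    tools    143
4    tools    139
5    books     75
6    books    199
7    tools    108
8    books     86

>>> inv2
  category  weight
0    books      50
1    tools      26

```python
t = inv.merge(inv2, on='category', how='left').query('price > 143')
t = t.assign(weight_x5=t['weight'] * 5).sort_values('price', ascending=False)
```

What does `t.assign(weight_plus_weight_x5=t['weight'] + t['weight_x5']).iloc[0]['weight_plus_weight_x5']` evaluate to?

merge on 'category' (how='left') → 9 rows:
  category  price  weight
0    books    124      50
1    books    188      50
2    tools    101      26
3    tools    143      26
4    tools    139      26
5    books     75      50
6    books    199      50
7    tools    108      26
8    books     86      50
filter rows where price > 143:
  category  price  weight
1    books    188      50
6    books    199      50
add column weight_x5 = t['weight'] * 5:
  category  price  weight  weight_x5
1    books    188      50        250
6    books    199      50        250
sort by price descending:
  category  price  weight  weight_x5
6    books    199      50        250
1    books    188      50        250
add column weight_plus_weight_x5 = t['weight'] + t['weight_x5']:
  category  price  weight  weight_x5  weight_plus_weight_x5
6    books    199      50        250                    300
1    books    188      50        250                    300

300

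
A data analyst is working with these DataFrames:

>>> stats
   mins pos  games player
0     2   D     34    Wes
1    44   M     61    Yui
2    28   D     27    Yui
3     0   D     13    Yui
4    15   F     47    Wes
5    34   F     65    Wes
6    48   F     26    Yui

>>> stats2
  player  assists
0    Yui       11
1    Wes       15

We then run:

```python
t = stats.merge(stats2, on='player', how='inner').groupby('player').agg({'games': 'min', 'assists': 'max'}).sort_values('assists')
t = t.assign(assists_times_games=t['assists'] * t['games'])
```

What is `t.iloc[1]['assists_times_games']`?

merge on 'player' (how='inner') → 7 rows:
   mins pos  games player  assists
0     2   D     34    Wes       15
1    44   M     61    Yui       11
2    28   D     27    Yui       11
3     0   D     13    Yui       11
4    15   F     47    Wes       15
5    34   F     65    Wes       15
6    48   F     26    Yui       11
group by player: min(games), max(assists):
        games  assists
player                
Wes        34       15
Yui        13       11
sort by assists:
        games  assists
player                
Yui        13       11
Wes        34       15
add column assists_times_games = t['assists'] * t['games']:
        games  assists  assists_times_games
player                                     
Yui        13       11                  143
Wes        34       15                  510

510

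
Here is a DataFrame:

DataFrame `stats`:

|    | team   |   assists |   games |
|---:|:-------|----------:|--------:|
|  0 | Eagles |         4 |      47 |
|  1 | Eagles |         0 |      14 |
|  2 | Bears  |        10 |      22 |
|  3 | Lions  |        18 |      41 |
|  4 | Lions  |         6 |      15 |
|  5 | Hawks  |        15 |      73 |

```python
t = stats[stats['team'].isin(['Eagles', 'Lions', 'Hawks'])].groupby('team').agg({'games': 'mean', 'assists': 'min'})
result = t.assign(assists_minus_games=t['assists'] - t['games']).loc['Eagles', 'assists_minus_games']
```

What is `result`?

-30.5

filter rows where team in ['Eagles', 'Lions', 'Hawks']:
     team  assists  games
0  Eagles        4     47
1  Eagles        0     14
3   Lions       18     41
4   Lions        6     15
5   Hawks       15     73
group by team: mean(games), min(assists):
        games  assists
team                  
Eagles   30.5        0
Hawks    73.0       15
Lions    28.0        6
add column assists_minus_games = t['assists'] - t['games']:
        games  assists  assists_minus_games
team                                       
Eagles   30.5        0                -30.5
Hawks    73.0       15                -58.0
Lions    28.0        6                -22.0
The value at row 'Eagles', column 'assists_minus_games' is -30.5.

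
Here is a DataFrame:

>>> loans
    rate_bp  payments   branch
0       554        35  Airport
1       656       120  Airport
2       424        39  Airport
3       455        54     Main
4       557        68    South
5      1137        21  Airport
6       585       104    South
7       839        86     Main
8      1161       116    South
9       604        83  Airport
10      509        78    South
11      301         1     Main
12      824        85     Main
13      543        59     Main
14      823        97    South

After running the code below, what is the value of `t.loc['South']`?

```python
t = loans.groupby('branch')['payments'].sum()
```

group by branch, sum of payments:
branch
Airport    298
Main       285
South      463
Name: payments, dtype: int64

463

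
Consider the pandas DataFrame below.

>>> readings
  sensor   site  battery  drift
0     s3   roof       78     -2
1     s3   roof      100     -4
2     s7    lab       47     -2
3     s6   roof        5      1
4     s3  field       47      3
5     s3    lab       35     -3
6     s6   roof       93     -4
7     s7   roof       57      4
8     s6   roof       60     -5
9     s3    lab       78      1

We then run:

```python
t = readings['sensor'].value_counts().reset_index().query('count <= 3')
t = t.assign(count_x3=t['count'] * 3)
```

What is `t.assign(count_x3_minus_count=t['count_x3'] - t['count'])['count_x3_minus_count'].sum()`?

value_counts of sensor:
sensor
s3    5
s6    3
s7    2
Name: count, dtype: int64
reset_index():
  sensor  count
0     s3      5
1     s6      3
2     s7      2
filter rows where count <= 3:
  sensor  count
1     s6      3
2     s7      2
add column count_x3 = t['count'] * 3:
  sensor  count  count_x3
1     s6      3         9
2     s7      2         6
add column count_x3_minus_count = t['count_x3'] - t['count']:
  sensor  count  count_x3  count_x3_minus_count
1     s6      3         9                     6
2     s7      2         6                     4
Hence 10.

10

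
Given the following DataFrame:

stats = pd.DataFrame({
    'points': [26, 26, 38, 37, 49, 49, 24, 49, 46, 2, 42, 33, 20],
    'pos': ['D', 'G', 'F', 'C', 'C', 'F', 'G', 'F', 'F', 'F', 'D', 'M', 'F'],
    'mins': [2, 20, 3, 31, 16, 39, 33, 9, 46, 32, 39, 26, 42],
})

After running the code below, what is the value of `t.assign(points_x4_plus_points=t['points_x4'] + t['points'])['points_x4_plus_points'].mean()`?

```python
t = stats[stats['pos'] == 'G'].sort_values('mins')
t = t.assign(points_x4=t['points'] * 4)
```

filter rows where pos == 'G':
   points pos  mins
1      26   G    20
6      24   G    33
sort by mins:
   points pos  mins
1      26   G    20
6      24   G    33
add column points_x4 = t['points'] * 4:
   points pos  mins  points_x4
1      26   G    20        104
6      24   G    33         96
add column points_x4_plus_points = t['points_x4'] + t['points']:
   points pos  mins  points_x4  points_x4_plus_points
1      26   G    20        104                    130
6      24   G    33         96                    120

125.0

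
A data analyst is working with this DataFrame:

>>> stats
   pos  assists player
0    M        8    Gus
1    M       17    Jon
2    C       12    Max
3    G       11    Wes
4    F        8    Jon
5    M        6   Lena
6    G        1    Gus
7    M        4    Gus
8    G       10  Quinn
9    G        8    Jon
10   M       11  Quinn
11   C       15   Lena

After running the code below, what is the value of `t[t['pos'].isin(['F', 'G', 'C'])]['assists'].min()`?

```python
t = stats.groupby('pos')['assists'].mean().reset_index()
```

7.5

group by pos, mean of assists:
pos
C    13.5
F     8.0
G     7.5
M     9.2
Name: assists, dtype: float64
reset_index():
  pos  assists
0   C     13.5
1   F      8.0
2   G      7.5
3   M      9.2
filter rows where pos in ['F', 'G', 'C']:
  pos  assists
0   C     13.5
1   F      8.0
2   G      7.5
Hence 7.5.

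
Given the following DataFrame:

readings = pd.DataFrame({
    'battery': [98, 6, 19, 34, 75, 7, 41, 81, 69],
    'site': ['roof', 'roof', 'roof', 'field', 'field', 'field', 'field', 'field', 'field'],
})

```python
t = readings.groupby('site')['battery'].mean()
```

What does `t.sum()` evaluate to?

group by site, mean of battery:
site
field    51.166667
roof     41.000000
Name: battery, dtype: float64

92.1666666667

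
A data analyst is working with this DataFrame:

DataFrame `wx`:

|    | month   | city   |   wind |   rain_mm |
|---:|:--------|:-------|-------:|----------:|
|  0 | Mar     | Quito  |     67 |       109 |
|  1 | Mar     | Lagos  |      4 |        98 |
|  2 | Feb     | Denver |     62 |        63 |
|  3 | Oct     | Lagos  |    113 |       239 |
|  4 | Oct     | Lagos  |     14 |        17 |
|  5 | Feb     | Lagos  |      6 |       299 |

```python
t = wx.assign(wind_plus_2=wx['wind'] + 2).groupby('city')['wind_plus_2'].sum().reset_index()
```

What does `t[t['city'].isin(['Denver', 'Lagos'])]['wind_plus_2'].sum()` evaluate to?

209

add column wind_plus_2 = wx['wind'] + 2:
  month    city  wind  rain_mm  wind_plus_2
0   Mar   Quito    67      109           69
1   Mar   Lagos     4       98            6
2   Feb  Denver    62       63           64
3   Oct   Lagos   113      239          115
4   Oct   Lagos    14       17           16
5   Feb   Lagos     6      299            8
group by city, sum of wind_plus_2:
city
Denver     64
Lagos     145
Quito      69
Name: wind_plus_2, dtype: int64
reset_index():
     city  wind_plus_2
0  Denver           64
1   Lagos          145
2   Quito           69
filter rows where city in ['Denver', 'Lagos']:
     city  wind_plus_2
0  Denver           64
1   Lagos          145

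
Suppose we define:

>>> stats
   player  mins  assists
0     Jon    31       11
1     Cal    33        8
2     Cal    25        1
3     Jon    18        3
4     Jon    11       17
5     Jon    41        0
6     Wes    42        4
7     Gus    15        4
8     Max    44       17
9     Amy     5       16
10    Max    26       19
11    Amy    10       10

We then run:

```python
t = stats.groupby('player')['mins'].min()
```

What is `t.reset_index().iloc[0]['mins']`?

5

group by player, min of mins:
player
Amy     5
Cal    25
Gus    15
Jon    11
Max    26
Wes    42
Name: mins, dtype: int64
reset_index():
  player  mins
0    Amy     5
1    Cal    25
2    Gus    15
3    Jon    11
4    Max    26
5    Wes    42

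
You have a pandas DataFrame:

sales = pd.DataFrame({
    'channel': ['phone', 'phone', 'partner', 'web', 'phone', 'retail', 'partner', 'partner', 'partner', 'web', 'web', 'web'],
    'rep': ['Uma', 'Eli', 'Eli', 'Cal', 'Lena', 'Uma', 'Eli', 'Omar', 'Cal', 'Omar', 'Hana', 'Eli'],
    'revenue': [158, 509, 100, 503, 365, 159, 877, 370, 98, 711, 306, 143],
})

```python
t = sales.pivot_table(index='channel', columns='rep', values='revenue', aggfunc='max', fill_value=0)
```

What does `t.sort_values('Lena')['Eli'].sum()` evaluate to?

1529

pivot: rows=channel, cols=rep, max(revenue):
rep      Cal  Eli  Hana  Lena  Omar  Uma
channel                                 
partner   98  877     0     0   370    0
phone      0  509     0   365     0  158
retail     0    0     0     0     0  159
web      503  143   306     0   711    0
sort by Lena:
rep      Cal  Eli  Hana  Lena  Omar  Uma
channel                                 
partner   98  877     0     0   370    0
retail     0    0     0     0     0  159
web      503  143   306     0   711    0
phone      0  509     0   365     0  158
Finally, sum of column 'Eli' = 1529.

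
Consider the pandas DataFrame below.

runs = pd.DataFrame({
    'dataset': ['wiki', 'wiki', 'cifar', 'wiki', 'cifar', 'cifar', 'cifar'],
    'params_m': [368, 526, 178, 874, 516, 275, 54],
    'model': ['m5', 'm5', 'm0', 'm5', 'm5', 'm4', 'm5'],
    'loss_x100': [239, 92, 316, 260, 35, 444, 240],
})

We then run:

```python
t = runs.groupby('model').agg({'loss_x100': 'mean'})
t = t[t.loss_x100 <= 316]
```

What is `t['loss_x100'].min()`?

group by model, mean of loss_x100:
       loss_x100
model           
m0         316.0
m4         444.0
m5         173.2
filter rows where loss_x100 <= 316:
       loss_x100
model           
m0         316.0
m5         173.2
Finally, min of column 'loss_x100' = 173.2.

173.2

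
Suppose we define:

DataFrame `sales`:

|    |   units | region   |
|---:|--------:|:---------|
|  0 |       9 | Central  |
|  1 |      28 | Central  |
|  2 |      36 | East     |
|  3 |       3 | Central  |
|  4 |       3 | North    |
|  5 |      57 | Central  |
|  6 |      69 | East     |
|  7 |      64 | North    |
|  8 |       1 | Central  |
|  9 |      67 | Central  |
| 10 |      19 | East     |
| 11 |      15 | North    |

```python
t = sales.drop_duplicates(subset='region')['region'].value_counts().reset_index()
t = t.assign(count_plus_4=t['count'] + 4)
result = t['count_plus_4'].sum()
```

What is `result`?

drop duplicate region (keep=first):
   units   region
0      9  Central
2     36     East
4      3    North
value_counts of region:
region
Central    1
East       1
North      1
Name: count, dtype: int64
reset_index():
    region  count
0  Central      1
1     East      1
2    North      1
add column count_plus_4 = t['count'] + 4:
    region  count  count_plus_4
0  Central      1             5
1     East      1             5
2    North      1             5

15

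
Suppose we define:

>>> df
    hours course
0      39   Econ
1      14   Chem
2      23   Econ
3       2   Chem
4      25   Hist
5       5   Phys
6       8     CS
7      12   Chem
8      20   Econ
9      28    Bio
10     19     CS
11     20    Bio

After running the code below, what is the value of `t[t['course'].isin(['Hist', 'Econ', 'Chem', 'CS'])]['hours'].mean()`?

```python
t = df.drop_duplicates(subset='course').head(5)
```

21.5

drop duplicate course (keep=first):
   hours course
0     39   Econ
1     14   Chem
4     25   Hist
5      5   Phys
6      8     CS
9     28    Bio
take first 5 rows:
   hours course
0     39   Econ
1     14   Chem
4     25   Hist
5      5   Phys
6      8     CS
filter rows where course in ['Hist', 'Econ', 'Chem', 'CS']:
   hours course
0     39   Econ
1     14   Chem
4     25   Hist
6      8     CS
Reading off the mean of column 'hours', we get 21.5.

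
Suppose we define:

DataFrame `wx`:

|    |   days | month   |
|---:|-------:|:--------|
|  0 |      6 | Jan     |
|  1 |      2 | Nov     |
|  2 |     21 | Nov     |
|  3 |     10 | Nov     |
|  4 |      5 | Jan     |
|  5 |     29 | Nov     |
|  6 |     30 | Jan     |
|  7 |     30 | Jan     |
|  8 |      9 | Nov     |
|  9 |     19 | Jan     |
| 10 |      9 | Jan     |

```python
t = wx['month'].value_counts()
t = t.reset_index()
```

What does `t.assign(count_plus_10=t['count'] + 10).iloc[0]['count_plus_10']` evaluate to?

value_counts of month:
month
Jan    6
Nov    5
Name: count, dtype: int64
reset_index():
  month  count
0   Jan      6
1   Nov      5
add column count_plus_10 = t['count'] + 10:
  month  count  count_plus_10
0   Jan      6             16
1   Nov      5             15
The value at position 0, column 'count_plus_10' is 16.

16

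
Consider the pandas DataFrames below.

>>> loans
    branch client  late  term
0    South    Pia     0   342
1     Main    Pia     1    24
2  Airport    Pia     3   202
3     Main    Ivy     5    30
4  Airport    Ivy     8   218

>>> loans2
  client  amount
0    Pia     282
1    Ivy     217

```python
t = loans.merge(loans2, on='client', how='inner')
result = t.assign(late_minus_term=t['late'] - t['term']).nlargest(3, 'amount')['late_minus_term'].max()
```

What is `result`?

-23

merge on 'client' (how='inner') → 5 rows:
    branch client  late  term  amount
0    South    Pia     0   342     282
1     Main    Pia     1    24     282
2  Airport    Pia     3   202     282
3     Main    Ivy     5    30     217
4  Airport    Ivy     8   218     217
add column late_minus_term = t['late'] - t['term']:
    branch client  late  term  amount  late_minus_term
0    South    Pia     0   342     282             -342
1     Main    Pia     1    24     282              -23
2  Airport    Pia     3   202     282             -199
3     Main    Ivy     5    30     217              -25
4  Airport    Ivy     8   218     217             -210
take 3 rows with largest amount:
    branch client  late  term  amount  late_minus_term
0    South    Pia     0   342     282             -342
1     Main    Pia     1    24     282              -23
2  Airport    Pia     3   202     282             -199
Reading off the max of column 'late_minus_term', we get -23.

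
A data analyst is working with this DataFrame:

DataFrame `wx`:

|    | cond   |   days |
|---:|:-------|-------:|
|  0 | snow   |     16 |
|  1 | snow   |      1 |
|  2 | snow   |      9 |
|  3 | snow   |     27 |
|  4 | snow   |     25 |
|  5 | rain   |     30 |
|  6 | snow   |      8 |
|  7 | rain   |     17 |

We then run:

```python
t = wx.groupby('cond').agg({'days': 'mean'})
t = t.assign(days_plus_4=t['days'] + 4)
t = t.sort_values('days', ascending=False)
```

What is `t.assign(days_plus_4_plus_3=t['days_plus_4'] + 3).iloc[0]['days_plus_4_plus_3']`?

30.5

group by cond, mean of days:
           days
cond           
rain  23.500000
snow  14.333333
add column days_plus_4 = t['days'] + 4:
           days  days_plus_4
cond                        
rain  23.500000    27.500000
snow  14.333333    18.333333
sort by days descending:
           days  days_plus_4
cond                        
rain  23.500000    27.500000
snow  14.333333    18.333333
add column days_plus_4_plus_3 = t['days_plus_4'] + 3:
           days  days_plus_4  days_plus_4_plus_3
cond                                            
rain  23.500000    27.500000           30.500000
snow  14.333333    18.333333           21.333333
value at position 0, column 'days_plus_4_plus_3' → 30.5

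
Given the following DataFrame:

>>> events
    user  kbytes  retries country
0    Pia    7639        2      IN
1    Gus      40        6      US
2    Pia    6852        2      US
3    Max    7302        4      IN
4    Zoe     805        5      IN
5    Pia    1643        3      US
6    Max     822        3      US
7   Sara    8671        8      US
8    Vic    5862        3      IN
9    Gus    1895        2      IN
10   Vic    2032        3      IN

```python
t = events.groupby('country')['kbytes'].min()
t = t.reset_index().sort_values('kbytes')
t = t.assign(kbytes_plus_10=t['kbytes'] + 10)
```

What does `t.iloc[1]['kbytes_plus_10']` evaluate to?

815

group by country, min of kbytes:
country
IN    805
US     40
Name: kbytes, dtype: int64
reset_index():
  country  kbytes
0      IN     805
1      US      40
sort by kbytes:
  country  kbytes
1      US      40
0      IN     805
add column kbytes_plus_10 = t['kbytes'] + 10:
  country  kbytes  kbytes_plus_10
1      US      40              50
0      IN     805             815
Reading off the value at position 1, column 'kbytes_plus_10', we get 815.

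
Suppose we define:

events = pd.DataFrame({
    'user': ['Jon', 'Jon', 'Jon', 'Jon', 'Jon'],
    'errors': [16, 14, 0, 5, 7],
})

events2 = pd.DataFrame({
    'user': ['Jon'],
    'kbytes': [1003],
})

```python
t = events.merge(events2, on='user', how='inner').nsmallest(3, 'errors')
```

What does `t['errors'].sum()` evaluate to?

12

merge on 'user' (how='inner') → 5 rows:
  user  errors  kbytes
0  Jon      16    1003
1  Jon      14    1003
2  Jon       0    1003
3  Jon       5    1003
4  Jon       7    1003
take 3 rows with smallest errors:
  user  errors  kbytes
2  Jon       0    1003
3  Jon       5    1003
4  Jon       7    1003
Taking the sum of column 'errors' gives 12.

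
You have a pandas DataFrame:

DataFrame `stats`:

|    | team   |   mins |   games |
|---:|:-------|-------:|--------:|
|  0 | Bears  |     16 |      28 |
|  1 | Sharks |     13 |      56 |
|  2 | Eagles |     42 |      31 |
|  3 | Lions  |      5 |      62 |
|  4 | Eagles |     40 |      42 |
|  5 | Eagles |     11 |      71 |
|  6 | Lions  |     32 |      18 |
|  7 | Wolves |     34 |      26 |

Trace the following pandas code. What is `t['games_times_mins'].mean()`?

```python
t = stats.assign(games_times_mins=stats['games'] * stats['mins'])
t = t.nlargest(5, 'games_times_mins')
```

1075.0

add column games_times_mins = stats['games'] * stats['mins']:
     team  mins  games  games_times_mins
0   Bears    16     28               448
1  Sharks    13     56               728
2  Eagles    42     31              1302
3   Lions     5     62               310
4  Eagles    40     42              1680
5  Eagles    11     71               781
6   Lions    32     18               576
7  Wolves    34     26               884
take 5 rows with largest games_times_mins:
     team  mins  games  games_times_mins
4  Eagles    40     42              1680
2  Eagles    42     31              1302
7  Wolves    34     26               884
5  Eagles    11     71               781
1  Sharks    13     56               728
So mean() = 1075.0.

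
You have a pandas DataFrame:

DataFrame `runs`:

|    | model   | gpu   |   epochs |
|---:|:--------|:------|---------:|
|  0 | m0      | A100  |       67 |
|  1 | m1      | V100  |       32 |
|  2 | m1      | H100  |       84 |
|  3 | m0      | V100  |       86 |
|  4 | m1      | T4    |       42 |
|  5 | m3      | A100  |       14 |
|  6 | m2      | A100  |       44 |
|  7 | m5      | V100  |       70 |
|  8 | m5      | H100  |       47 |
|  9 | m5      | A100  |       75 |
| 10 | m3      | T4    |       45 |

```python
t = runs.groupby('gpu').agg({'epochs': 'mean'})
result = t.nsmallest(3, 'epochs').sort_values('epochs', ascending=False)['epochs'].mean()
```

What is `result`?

group by gpu, mean of epochs:
         epochs
gpu            
A100  50.000000
H100  65.500000
T4    43.500000
V100  62.666667
take 3 rows with smallest epochs:
         epochs
gpu            
T4    43.500000
A100  50.000000
V100  62.666667
sort by epochs descending:
         epochs
gpu            
V100  62.666667
A100  50.000000
T4    43.500000
So mean() = 52.0555555556.

52.0555555556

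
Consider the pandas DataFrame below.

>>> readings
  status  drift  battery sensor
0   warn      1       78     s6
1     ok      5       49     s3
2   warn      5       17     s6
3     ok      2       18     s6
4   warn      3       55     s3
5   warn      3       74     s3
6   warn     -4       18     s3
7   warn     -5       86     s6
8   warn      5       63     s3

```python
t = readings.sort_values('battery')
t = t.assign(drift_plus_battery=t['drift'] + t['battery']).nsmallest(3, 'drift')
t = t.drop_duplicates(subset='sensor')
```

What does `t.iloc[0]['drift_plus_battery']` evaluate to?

81

sort by battery:
  status  drift  battery sensor
2   warn      5       17     s6
3     ok      2       18     s6
6   warn     -4       18     s3
1     ok      5       49     s3
4   warn      3       55     s3
8   warn      5       63     s3
5   warn      3       74     s3
0   warn      1       78     s6
7   warn     -5       86     s6
add column drift_plus_battery = t['drift'] + t['battery']:
  status  drift  battery sensor  drift_plus_battery
2   warn      5       17     s6                  22
3     ok      2       18     s6                  20
6   warn     -4       18     s3                  14
1     ok      5       49     s3                  54
4   warn      3       55     s3                  58
8   warn      5       63     s3                  68
5   warn      3       74     s3                  77
0   warn      1       78     s6                  79
7   warn     -5       86     s6                  81
take 3 rows with smallest drift:
  status  drift  battery sensor  drift_plus_battery
7   warn     -5       86     s6                  81
6   warn     -4       18     s3                  14
0   warn      1       78     s6                  79
drop duplicate sensor (keep=first):
  status  drift  battery sensor  drift_plus_battery
7   warn     -5       86     s6                  81
6   warn     -4       18     s3                  14
So iloc[0]['drift_plus_battery'] = 81.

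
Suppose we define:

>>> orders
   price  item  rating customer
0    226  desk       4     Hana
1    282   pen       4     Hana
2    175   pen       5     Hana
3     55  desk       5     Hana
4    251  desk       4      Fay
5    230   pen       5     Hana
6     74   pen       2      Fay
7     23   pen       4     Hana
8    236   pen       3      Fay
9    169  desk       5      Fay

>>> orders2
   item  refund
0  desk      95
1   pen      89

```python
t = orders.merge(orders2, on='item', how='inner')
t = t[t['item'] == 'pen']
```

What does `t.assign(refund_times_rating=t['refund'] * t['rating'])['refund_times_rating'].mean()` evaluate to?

merge on 'item' (how='inner') → 10 rows:
   price  item  rating customer  refund
0    226  desk       4     Hana      95
1    282   pen       4     Hana      89
2    175   pen       5     Hana      89
3     55  desk       5     Hana      95
4    251  desk       4      Fay      95
5    230   pen       5     Hana      89
6     74   pen       2      Fay      89
7     23   pen       4     Hana      89
8    236   pen       3      Fay      89
9    169  desk       5      Fay      95
filter rows where item == 'pen':
   price item  rating customer  refund
1    282  pen       4     Hana      89
2    175  pen       5     Hana      89
5    230  pen       5     Hana      89
6     74  pen       2      Fay      89
7     23  pen       4     Hana      89
8    236  pen       3      Fay      89
add column refund_times_rating = t['refund'] * t['rating']:
   price item  rating customer  refund  refund_times_rating
1    282  pen       4     Hana      89                  356
2    175  pen       5     Hana      89                  445
5    230  pen       5     Hana      89                  445
6     74  pen       2      Fay      89                  178
7     23  pen       4     Hana      89                  356
8    236  pen       3      Fay      89                  267
Reading off the mean of column 'refund_times_rating', we get 341.166666667.

341.166666667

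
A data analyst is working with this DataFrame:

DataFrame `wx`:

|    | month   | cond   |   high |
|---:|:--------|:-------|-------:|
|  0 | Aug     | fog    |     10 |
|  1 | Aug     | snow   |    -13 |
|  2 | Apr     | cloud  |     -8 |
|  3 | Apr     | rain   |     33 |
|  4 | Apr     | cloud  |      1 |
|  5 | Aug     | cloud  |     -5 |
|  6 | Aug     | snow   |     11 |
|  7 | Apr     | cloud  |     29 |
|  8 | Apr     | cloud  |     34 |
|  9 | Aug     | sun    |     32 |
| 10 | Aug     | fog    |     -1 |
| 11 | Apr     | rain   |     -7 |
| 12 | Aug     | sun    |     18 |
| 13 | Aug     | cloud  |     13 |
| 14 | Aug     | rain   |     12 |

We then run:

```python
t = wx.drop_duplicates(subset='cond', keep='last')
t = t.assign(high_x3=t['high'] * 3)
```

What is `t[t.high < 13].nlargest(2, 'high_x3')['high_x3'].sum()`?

drop duplicate cond (keep=last):
   month   cond  high
6    Aug   snow    11
10   Aug    fog    -1
12   Aug    sun    18
13   Aug  cloud    13
14   Aug   rain    12
add column high_x3 = t['high'] * 3:
   month   cond  high  high_x3
6    Aug   snow    11       33
10   Aug    fog    -1       -3
12   Aug    sun    18       54
13   Aug  cloud    13       39
14   Aug   rain    12       36
filter rows where high < 13:
   month  cond  high  high_x3
6    Aug  snow    11       33
10   Aug   fog    -1       -3
14   Aug  rain    12       36
take 2 rows with largest high_x3:
   month  cond  high  high_x3
14   Aug  rain    12       36
6    Aug  snow    11       33
Then the sum of column 'high_x3': 69

69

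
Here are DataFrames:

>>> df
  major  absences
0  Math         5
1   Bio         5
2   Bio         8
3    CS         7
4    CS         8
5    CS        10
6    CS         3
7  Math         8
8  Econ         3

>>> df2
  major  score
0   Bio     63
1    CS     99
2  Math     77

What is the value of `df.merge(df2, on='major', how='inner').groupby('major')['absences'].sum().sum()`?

merge on 'major' (how='inner') → 8 rows:
  major  absences  score
0  Math         5     77
1   Bio         5     63
2   Bio         8     63
3    CS         7     99
4    CS         8     99
5    CS        10     99
6    CS         3     99
7  Math         8     77
group by major, sum of absences:
major
Bio     13
CS      28
Math    13
Name: absences, dtype: int64

54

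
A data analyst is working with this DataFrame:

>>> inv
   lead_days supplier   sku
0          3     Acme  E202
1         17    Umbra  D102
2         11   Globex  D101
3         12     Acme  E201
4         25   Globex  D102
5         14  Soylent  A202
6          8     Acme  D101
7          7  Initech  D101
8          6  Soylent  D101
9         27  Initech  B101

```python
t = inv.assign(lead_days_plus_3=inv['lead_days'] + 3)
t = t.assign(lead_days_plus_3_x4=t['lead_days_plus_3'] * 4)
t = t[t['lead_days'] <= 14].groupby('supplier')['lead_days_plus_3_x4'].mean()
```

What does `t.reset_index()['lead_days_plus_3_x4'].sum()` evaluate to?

190.666666667

add column lead_days_plus_3 = inv['lead_days'] + 3:
   lead_days supplier   sku  lead_days_plus_3
0          3     Acme  E202                 6
1         17    Umbra  D102                20
2         11   Globex  D101                14
3         12     Acme  E201                15
4         25   Globex  D102                28
5         14  Soylent  A202                17
6          8     Acme  D101                11
7          7  Initech  D101                10
8          6  Soylent  D101                 9
9         27  Initech  B101                30
add column lead_days_plus_3_x4 = t['lead_days_plus_3'] * 4:
   lead_days supplier   sku  lead_days_plus_3  lead_days_plus_3_x4
0          3     Acme  E202                 6                   24
1         17    Umbra  D102                20                   80
2         11   Globex  D101                14                   56
3         12     Acme  E201                15                   60
4         25   Globex  D102                28                  112
5         14  Soylent  A202                17                   68
6          8     Acme  D101                11                   44
7          7  Initech  D101                10                   40
8          6  Soylent  D101                 9                   36
9         27  Initech  B101                30                  120
filter rows where lead_days <= 14:
   lead_days supplier   sku  lead_days_plus_3  lead_days_plus_3_x4
0          3     Acme  E202                 6                   24
2         11   Globex  D101                14                   56
3         12     Acme  E201                15                   60
5         14  Soylent  A202                17                   68
6          8     Acme  D101                11                   44
7          7  Initech  D101                10                   40
8          6  Soylent  D101                 9                   36
group by supplier, mean of lead_days_plus_3_x4:
supplier
Acme       42.666667
Globex     56.000000
Initech    40.000000
Soylent    52.000000
Name: lead_days_plus_3_x4, dtype: float64
reset_index():
  supplier  lead_days_plus_3_x4
0     Acme            42.666667
1   Globex            56.000000
2  Initech            40.000000
3  Soylent            52.000000
Hence 190.666666667.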